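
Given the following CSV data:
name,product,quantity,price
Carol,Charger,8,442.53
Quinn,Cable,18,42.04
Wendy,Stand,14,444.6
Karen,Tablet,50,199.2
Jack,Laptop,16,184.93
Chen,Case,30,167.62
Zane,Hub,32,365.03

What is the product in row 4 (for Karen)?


Row 4: Karen
Column 'product' = Tablet

ANSWER: Tablet


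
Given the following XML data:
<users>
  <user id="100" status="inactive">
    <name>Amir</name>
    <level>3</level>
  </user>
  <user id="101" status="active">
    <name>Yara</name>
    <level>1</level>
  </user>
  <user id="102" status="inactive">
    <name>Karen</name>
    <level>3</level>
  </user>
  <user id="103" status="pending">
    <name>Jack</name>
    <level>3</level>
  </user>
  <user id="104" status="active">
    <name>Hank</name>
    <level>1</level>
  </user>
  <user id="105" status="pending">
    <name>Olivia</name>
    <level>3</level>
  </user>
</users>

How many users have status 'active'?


Counting users with status='active':
  Yara (id=101) -> MATCH
  Hank (id=104) -> MATCH
Count: 2

ANSWER: 2


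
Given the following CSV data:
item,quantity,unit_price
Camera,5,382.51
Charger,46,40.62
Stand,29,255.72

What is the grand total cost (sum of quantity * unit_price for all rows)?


Computing row totals:
  Camera: 5 * 382.51 = 1912.55
  Charger: 46 * 40.62 = 1868.52
  Stand: 29 * 255.72 = 7415.88
Grand total = 1912.55 + 1868.52 + 7415.88 = 11196.95

ANSWER: 11196.95


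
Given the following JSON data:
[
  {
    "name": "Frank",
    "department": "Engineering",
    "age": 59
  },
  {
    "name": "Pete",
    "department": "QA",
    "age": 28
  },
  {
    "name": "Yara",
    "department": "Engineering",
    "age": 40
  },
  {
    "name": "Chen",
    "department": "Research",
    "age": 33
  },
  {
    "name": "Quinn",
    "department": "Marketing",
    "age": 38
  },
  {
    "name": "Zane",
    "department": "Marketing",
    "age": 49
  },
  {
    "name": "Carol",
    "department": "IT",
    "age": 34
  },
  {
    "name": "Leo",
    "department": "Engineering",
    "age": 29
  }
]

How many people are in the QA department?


Scanning records for department = QA
  Record 1: Pete
Count: 1

ANSWER: 1


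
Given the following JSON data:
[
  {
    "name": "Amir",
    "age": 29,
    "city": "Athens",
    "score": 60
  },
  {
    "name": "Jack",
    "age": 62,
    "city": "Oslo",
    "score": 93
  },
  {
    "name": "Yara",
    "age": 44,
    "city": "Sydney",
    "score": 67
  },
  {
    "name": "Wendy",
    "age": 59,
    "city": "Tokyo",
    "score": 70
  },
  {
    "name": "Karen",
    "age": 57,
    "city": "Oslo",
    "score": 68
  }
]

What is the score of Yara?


Looking up record where name = Yara
Record index: 2
Field 'score' = 67

ANSWER: 67


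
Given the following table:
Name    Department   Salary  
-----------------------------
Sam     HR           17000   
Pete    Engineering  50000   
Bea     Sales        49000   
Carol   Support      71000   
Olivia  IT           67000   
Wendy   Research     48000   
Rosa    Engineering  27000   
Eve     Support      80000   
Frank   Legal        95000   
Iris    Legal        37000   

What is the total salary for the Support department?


Support department members:
  Carol: 71000
  Eve: 80000
Total = 71000 + 80000 = 151000

ANSWER: 151000


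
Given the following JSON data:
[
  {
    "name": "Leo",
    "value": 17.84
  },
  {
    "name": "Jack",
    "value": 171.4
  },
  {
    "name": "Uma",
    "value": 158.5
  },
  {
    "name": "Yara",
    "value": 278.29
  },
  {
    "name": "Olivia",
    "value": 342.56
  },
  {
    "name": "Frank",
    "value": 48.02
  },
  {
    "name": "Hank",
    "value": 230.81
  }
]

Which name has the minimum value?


Comparing values:
  Leo: 17.84
  Jack: 171.4
  Uma: 158.5
  Yara: 278.29
  Olivia: 342.56
  Frank: 48.02
  Hank: 230.81
Minimum: Leo (17.84)

ANSWER: Leo


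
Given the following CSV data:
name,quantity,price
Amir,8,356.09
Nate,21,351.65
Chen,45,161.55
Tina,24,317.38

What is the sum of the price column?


Values in 'price' column:
  Row 1: 356.09
  Row 2: 351.65
  Row 3: 161.55
  Row 4: 317.38
Sum = 356.09 + 351.65 + 161.55 + 317.38 = 1186.67

ANSWER: 1186.67


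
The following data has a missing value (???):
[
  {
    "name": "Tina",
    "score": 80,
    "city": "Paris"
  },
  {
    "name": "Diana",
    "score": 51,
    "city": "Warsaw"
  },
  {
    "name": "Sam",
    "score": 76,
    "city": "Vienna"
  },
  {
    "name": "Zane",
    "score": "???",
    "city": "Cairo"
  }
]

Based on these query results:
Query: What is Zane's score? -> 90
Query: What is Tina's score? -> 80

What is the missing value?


The missing value is Zane's score
From query: Zane's score = 90

ANSWER: 90


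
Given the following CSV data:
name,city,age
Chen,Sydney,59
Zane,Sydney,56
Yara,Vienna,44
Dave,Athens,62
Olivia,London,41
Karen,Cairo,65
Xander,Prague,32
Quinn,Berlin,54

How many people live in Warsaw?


Scanning city column for 'Warsaw':
Total matches: 0

ANSWER: 0


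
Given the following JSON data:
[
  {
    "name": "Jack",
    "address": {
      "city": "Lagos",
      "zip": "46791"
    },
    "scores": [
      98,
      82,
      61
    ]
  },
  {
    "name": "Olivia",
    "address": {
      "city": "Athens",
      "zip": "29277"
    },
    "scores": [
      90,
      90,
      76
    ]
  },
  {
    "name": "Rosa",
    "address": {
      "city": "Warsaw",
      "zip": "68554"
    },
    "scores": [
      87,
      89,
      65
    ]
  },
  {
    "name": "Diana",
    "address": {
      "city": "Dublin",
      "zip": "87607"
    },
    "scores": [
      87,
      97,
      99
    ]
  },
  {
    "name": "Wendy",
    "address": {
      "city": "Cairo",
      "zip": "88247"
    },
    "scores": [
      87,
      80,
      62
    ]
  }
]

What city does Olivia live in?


Path: records[1].address.city
Value: Athens

ANSWER: Athens


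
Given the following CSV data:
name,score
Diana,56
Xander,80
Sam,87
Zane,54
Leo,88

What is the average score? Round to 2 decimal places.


Scores: 56, 80, 87, 54, 88
Sum = 365
Count = 5
Average = 365 / 5 = 73.00

ANSWER: 73.00


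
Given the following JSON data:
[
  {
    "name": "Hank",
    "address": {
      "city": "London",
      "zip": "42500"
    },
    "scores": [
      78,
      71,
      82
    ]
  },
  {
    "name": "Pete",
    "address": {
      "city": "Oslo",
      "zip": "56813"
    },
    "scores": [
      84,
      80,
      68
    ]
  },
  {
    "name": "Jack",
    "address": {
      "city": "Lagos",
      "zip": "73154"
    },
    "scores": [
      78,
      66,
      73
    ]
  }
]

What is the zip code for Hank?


Path: records[0].address.zip
Value: 42500

ANSWER: 42500


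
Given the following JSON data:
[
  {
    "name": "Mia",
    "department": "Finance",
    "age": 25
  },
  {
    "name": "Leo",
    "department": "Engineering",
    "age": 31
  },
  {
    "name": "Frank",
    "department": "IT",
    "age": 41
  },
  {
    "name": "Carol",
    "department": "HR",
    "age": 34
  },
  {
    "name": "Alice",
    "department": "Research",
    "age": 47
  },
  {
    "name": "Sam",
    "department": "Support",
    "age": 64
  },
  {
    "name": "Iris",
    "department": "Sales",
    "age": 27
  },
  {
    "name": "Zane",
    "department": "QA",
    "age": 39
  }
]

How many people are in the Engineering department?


Scanning records for department = Engineering
  Record 1: Leo
Count: 1

ANSWER: 1


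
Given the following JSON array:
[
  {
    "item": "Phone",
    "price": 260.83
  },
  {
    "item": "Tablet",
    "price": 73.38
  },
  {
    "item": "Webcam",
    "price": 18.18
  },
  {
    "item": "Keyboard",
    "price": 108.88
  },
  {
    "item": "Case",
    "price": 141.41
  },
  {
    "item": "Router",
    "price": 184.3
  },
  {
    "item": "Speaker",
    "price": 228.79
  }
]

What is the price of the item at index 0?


Array index 0 -> Phone
price = 260.83

ANSWER: 260.83


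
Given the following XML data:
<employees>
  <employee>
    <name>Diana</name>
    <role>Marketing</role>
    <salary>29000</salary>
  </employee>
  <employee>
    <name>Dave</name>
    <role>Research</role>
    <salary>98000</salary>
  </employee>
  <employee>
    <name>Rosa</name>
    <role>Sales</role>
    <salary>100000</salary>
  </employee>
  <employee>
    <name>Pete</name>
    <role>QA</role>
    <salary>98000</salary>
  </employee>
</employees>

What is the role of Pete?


Searching for <employee> with <name>Pete</name>
Found at position 4
<role>QA</role>

ANSWER: QA


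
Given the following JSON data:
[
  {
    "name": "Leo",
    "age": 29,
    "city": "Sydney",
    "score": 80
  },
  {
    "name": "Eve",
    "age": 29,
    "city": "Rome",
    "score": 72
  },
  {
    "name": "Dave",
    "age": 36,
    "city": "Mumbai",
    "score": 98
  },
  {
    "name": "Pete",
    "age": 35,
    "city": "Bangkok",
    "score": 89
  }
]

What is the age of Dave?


Looking up record where name = Dave
Record index: 2
Field 'age' = 36

ANSWER: 36


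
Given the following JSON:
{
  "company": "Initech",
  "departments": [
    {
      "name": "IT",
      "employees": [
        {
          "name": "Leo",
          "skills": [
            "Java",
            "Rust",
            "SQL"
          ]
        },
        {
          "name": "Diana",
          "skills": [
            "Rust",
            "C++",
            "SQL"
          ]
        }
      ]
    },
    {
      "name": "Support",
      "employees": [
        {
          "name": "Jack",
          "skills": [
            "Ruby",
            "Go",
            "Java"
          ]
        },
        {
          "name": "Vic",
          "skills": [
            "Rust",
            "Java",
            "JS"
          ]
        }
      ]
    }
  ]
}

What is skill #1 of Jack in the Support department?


Path: departments[1].employees[0].skills[0]
Value: Ruby

ANSWER: Ruby


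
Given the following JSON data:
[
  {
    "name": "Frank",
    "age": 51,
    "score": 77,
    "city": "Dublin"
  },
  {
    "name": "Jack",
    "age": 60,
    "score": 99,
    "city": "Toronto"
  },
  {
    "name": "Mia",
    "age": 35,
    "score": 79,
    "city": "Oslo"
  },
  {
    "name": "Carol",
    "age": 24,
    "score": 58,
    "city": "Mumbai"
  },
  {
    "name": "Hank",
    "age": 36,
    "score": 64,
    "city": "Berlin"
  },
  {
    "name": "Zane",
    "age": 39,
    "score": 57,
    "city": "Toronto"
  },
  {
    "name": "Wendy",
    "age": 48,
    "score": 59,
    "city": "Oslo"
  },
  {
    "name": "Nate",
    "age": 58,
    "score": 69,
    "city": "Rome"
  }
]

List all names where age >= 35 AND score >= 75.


Checking both conditions:
  Frank (age=51, score=77) -> YES
  Jack (age=60, score=99) -> YES
  Mia (age=35, score=79) -> YES
  Carol (age=24, score=58) -> no
  Hank (age=36, score=64) -> no
  Zane (age=39, score=57) -> no
  Wendy (age=48, score=59) -> no
  Nate (age=58, score=69) -> no


ANSWER: Frank, Jack, Mia


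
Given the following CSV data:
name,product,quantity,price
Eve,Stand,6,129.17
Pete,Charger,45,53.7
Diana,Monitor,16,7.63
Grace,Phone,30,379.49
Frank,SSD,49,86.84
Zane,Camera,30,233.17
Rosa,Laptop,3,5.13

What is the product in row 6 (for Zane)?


Row 6: Zane
Column 'product' = Camera

ANSWER: Camera


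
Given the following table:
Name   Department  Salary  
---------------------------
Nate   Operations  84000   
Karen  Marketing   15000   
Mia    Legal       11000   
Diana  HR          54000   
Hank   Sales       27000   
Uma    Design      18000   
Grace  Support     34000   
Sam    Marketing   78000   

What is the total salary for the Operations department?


Operations department members:
  Nate: 84000
Total = 84000 = 84000

ANSWER: 84000


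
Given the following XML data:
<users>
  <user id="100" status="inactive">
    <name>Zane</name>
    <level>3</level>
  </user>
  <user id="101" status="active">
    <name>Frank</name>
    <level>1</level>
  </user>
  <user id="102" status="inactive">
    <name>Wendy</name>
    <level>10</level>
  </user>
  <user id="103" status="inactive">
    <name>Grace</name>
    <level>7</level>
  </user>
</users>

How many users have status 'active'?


Counting users with status='active':
  Frank (id=101) -> MATCH
Count: 1

ANSWER: 1


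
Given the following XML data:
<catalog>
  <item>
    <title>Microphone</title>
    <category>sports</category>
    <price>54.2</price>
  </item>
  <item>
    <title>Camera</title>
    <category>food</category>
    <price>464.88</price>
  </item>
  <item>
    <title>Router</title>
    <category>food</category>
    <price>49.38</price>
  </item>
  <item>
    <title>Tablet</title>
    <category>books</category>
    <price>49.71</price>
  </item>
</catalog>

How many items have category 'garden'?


Scanning <item> elements for <category>garden</category>:
Count: 0

ANSWER: 0


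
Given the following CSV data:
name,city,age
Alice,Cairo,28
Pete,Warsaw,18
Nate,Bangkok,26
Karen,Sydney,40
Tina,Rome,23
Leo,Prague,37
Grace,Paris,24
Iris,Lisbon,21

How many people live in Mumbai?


Scanning city column for 'Mumbai':
Total matches: 0

ANSWER: 0


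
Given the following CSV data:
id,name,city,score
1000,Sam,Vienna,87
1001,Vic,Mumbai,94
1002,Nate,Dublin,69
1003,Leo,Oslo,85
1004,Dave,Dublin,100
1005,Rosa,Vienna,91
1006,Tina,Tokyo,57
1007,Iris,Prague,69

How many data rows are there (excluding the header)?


Counting rows (excluding header):
Header: id,name,city,score
Data rows: 8

ANSWER: 8


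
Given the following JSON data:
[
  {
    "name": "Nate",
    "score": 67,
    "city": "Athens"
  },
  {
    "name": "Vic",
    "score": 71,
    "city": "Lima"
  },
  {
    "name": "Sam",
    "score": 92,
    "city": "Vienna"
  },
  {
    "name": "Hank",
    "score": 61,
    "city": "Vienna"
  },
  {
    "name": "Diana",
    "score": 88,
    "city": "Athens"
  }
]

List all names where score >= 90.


Filtering records where score >= 90:
  Nate (score=67) -> no
  Vic (score=71) -> no
  Sam (score=92) -> YES
  Hank (score=61) -> no
  Diana (score=88) -> no


ANSWER: Sam


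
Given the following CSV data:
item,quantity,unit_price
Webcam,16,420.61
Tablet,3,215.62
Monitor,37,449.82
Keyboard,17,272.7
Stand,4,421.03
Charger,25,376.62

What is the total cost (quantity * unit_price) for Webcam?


Row: Webcam
quantity = 16
unit_price = 420.61
total = 16 * 420.61 = 6729.76

ANSWER: 6729.76


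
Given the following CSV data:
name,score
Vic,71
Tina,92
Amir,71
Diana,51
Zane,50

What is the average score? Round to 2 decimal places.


Scores: 71, 92, 71, 51, 50
Sum = 335
Count = 5
Average = 335 / 5 = 67.00

ANSWER: 67.00


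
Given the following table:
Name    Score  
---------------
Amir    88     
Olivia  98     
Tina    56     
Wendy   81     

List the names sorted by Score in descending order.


Sorting by Score (descending):
  Olivia: 98
  Amir: 88
  Wendy: 81
  Tina: 56


ANSWER: Olivia, Amir, Wendy, Tina


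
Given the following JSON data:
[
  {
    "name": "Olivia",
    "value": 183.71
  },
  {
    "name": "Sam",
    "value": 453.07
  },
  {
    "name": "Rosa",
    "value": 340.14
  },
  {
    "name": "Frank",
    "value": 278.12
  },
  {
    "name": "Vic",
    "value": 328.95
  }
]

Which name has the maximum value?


Comparing values:
  Olivia: 183.71
  Sam: 453.07
  Rosa: 340.14
  Frank: 278.12
  Vic: 328.95
Maximum: Sam (453.07)

ANSWER: Sam


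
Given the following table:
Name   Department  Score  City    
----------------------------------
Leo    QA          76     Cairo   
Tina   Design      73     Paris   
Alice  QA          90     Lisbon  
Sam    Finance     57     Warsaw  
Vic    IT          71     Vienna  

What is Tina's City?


Row 2: Tina
City = Paris

ANSWER: Paris


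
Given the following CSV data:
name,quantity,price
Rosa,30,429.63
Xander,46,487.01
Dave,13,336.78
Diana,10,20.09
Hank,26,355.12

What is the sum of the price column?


Values in 'price' column:
  Row 1: 429.63
  Row 2: 487.01
  Row 3: 336.78
  Row 4: 20.09
  Row 5: 355.12
Sum = 429.63 + 487.01 + 336.78 + 20.09 + 355.12 = 1628.63

ANSWER: 1628.63


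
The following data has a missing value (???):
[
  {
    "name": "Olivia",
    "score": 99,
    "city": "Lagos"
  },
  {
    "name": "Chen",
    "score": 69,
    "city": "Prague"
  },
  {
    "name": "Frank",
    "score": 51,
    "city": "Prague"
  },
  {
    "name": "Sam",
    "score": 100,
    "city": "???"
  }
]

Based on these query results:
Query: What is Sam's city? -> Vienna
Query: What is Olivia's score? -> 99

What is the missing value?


The missing value is Sam's city
From query: Sam's city = Vienna

ANSWER: Vienna


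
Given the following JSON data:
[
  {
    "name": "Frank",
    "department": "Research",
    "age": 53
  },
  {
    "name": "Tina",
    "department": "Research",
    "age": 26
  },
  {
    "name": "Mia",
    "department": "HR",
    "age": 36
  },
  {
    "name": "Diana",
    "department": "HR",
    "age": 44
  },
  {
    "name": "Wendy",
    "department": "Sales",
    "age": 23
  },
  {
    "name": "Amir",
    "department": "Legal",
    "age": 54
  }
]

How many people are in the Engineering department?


Scanning records for department = Engineering
  No matches found
Count: 0

ANSWER: 0


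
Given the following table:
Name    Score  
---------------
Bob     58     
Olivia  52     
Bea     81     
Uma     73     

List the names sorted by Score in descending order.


Sorting by Score (descending):
  Bea: 81
  Uma: 73
  Bob: 58
  Olivia: 52


ANSWER: Bea, Uma, Bob, Olivia


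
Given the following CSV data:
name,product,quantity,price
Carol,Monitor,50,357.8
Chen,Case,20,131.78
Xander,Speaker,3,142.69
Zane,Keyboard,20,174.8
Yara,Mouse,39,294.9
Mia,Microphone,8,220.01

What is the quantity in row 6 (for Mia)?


Row 6: Mia
Column 'quantity' = 8

ANSWER: 8


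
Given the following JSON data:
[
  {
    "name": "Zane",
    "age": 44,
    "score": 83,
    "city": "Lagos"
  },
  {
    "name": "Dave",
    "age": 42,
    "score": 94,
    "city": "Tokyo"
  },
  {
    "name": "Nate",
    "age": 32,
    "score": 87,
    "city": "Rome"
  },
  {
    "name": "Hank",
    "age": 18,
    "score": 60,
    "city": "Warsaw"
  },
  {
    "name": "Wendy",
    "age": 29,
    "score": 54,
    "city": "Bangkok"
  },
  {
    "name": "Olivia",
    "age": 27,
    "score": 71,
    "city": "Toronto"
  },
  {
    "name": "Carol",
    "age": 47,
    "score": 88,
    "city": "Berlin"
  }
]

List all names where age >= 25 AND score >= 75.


Checking both conditions:
  Zane (age=44, score=83) -> YES
  Dave (age=42, score=94) -> YES
  Nate (age=32, score=87) -> YES
  Hank (age=18, score=60) -> no
  Wendy (age=29, score=54) -> no
  Olivia (age=27, score=71) -> no
  Carol (age=47, score=88) -> YES


ANSWER: Zane, Dave, Nate, Carol


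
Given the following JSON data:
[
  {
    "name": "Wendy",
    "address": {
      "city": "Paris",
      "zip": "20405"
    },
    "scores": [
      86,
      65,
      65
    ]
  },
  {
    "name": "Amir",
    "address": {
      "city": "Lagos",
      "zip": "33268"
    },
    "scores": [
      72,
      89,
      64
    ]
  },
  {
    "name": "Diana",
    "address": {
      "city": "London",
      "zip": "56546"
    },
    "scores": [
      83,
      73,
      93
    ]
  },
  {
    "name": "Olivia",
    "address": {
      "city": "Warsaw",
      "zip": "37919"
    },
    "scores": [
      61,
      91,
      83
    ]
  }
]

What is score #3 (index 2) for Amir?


Path: records[1].scores[2]
Value: 64

ANSWER: 64


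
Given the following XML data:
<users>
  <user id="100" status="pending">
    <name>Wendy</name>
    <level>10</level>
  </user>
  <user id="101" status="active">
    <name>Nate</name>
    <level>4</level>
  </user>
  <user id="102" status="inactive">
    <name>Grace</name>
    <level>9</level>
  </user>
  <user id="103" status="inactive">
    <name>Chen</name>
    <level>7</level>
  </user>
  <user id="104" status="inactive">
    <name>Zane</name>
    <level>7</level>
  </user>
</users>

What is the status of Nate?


Finding user with name = Nate
user id="101" status="active"

ANSWER: active


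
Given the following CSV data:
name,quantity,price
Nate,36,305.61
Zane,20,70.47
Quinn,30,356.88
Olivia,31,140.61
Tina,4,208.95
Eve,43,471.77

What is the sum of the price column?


Values in 'price' column:
  Row 1: 305.61
  Row 2: 70.47
  Row 3: 356.88
  Row 4: 140.61
  Row 5: 208.95
  Row 6: 471.77
Sum = 305.61 + 70.47 + 356.88 + 140.61 + 208.95 + 471.77 = 1554.29

ANSWER: 1554.29


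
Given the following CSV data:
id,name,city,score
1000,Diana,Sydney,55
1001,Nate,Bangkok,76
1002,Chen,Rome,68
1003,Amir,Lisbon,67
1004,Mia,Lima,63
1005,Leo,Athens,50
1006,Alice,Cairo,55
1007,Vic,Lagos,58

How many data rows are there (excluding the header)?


Counting rows (excluding header):
Header: id,name,city,score
Data rows: 8

ANSWER: 8


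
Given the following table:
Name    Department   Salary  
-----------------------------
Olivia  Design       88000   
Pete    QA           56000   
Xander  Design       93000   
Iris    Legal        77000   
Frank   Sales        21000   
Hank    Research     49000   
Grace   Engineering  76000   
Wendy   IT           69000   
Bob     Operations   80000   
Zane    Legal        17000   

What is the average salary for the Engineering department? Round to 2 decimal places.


Engineering department members:
  Grace: 76000
Sum = 76000
Count = 1
Average = 76000 / 1 = 76000.00

ANSWER: 76000.00


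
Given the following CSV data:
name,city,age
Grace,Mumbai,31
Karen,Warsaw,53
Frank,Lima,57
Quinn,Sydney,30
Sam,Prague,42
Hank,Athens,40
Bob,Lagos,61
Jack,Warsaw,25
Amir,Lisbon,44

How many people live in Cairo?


Scanning city column for 'Cairo':
Total matches: 0

ANSWER: 0


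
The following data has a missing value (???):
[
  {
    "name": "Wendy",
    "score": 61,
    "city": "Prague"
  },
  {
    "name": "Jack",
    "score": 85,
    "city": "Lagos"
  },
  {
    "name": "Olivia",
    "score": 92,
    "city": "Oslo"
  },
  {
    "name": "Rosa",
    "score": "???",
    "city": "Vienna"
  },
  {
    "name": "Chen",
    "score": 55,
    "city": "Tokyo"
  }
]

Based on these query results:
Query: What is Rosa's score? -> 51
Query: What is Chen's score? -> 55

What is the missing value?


The missing value is Rosa's score
From query: Rosa's score = 51

ANSWER: 51


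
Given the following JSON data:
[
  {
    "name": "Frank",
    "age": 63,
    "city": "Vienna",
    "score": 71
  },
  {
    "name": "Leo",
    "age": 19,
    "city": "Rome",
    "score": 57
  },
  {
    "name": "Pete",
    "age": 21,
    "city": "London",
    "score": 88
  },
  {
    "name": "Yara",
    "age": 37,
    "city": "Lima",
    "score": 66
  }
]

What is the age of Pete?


Looking up record where name = Pete
Record index: 2
Field 'age' = 21

ANSWER: 21


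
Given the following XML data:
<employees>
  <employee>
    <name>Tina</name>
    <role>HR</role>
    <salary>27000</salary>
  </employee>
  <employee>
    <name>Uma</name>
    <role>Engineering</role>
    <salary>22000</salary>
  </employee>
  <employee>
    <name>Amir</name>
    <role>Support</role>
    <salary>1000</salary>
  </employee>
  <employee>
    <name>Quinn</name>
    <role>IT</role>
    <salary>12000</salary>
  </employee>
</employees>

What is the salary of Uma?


Searching for <employee> with <name>Uma</name>
Found at position 2
<salary>22000</salary>

ANSWER: 22000


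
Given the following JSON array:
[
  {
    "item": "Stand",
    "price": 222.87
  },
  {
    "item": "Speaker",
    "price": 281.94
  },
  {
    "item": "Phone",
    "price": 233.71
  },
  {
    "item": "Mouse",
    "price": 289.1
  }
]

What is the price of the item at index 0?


Array index 0 -> Stand
price = 222.87

ANSWER: 222.87


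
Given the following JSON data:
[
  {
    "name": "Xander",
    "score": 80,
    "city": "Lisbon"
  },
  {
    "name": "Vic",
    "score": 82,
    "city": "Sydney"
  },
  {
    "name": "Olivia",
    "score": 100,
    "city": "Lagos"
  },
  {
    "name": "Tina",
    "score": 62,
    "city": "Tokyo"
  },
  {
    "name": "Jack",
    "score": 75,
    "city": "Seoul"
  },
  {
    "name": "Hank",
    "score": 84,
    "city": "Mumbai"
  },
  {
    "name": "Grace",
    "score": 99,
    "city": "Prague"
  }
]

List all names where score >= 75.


Filtering records where score >= 75:
  Xander (score=80) -> YES
  Vic (score=82) -> YES
  Olivia (score=100) -> YES
  Tina (score=62) -> no
  Jack (score=75) -> YES
  Hank (score=84) -> YES
  Grace (score=99) -> YES


ANSWER: Xander, Vic, Olivia, Jack, Hank, Grace


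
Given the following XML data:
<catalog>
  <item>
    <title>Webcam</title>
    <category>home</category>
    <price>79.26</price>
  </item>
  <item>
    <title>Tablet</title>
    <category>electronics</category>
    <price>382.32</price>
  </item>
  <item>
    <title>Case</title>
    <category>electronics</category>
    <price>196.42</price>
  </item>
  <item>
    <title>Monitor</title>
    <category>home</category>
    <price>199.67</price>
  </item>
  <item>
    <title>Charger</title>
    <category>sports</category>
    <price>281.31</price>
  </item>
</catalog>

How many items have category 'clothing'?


Scanning <item> elements for <category>clothing</category>:
Count: 0

ANSWER: 0


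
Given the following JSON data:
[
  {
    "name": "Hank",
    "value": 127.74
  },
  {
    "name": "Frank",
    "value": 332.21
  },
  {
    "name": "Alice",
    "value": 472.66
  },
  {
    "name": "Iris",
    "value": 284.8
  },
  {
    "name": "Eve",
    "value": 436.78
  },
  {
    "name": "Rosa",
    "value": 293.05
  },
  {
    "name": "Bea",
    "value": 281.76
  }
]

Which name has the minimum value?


Comparing values:
  Hank: 127.74
  Frank: 332.21
  Alice: 472.66
  Iris: 284.8
  Eve: 436.78
  Rosa: 293.05
  Bea: 281.76
Minimum: Hank (127.74)

ANSWER: Hank


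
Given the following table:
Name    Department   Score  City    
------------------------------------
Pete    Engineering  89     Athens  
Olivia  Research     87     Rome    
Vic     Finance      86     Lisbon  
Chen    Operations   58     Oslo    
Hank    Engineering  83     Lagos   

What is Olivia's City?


Row 2: Olivia
City = Rome

ANSWER: Rome


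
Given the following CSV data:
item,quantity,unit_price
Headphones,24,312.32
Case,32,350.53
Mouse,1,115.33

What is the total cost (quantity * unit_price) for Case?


Row: Case
quantity = 32
unit_price = 350.53
total = 32 * 350.53 = 11216.96

ANSWER: 11216.96


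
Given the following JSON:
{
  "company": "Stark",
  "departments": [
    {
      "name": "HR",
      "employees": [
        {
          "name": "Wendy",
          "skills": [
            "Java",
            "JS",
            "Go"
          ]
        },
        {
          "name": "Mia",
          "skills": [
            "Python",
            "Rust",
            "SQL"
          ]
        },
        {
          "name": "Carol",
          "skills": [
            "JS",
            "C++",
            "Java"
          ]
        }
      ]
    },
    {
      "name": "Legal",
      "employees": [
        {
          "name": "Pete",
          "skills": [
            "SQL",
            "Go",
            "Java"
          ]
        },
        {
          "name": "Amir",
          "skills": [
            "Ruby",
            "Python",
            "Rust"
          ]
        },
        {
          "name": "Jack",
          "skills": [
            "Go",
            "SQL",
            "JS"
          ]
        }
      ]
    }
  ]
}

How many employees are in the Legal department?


Path: departments[1].employees
Count: 3

ANSWER: 3


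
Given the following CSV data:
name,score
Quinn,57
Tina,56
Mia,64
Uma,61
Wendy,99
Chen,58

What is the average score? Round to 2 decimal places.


Scores: 57, 56, 64, 61, 99, 58
Sum = 395
Count = 6
Average = 395 / 6 = 65.83

ANSWER: 65.83


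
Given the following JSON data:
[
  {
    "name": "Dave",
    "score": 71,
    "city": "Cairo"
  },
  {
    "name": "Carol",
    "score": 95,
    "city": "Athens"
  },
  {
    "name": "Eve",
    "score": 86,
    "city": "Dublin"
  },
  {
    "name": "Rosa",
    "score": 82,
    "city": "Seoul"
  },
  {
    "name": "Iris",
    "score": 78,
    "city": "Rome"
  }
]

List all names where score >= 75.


Filtering records where score >= 75:
  Dave (score=71) -> no
  Carol (score=95) -> YES
  Eve (score=86) -> YES
  Rosa (score=82) -> YES
  Iris (score=78) -> YES


ANSWER: Carol, Eve, Rosa, Iris


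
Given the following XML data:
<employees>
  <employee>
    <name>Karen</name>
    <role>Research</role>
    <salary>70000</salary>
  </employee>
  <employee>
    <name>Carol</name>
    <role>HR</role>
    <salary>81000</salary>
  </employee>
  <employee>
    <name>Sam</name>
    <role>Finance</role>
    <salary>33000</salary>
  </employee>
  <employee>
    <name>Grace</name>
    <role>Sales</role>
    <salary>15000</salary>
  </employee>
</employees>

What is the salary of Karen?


Searching for <employee> with <name>Karen</name>
Found at position 1
<salary>70000</salary>

ANSWER: 70000


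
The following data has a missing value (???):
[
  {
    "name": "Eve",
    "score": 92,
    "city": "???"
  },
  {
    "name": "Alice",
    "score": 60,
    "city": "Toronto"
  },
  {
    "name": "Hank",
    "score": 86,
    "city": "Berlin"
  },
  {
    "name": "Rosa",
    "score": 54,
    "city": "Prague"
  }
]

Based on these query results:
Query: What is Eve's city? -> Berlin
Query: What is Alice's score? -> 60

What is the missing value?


The missing value is Eve's city
From query: Eve's city = Berlin

ANSWER: Berlin


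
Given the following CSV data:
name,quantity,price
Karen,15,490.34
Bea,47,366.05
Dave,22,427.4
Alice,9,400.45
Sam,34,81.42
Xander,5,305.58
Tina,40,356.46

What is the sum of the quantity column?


Values in 'quantity' column:
  Row 1: 15
  Row 2: 47
  Row 3: 22
  Row 4: 9
  Row 5: 34
  Row 6: 5
  Row 7: 40
Sum = 15 + 47 + 22 + 9 + 34 + 5 + 40 = 172

ANSWER: 172


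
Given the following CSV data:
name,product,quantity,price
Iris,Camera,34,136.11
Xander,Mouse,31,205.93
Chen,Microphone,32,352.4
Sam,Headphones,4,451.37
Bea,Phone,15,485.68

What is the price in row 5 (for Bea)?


Row 5: Bea
Column 'price' = 485.68

ANSWER: 485.68


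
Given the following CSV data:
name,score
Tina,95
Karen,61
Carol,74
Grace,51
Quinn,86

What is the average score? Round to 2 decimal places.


Scores: 95, 61, 74, 51, 86
Sum = 367
Count = 5
Average = 367 / 5 = 73.40

ANSWER: 73.40


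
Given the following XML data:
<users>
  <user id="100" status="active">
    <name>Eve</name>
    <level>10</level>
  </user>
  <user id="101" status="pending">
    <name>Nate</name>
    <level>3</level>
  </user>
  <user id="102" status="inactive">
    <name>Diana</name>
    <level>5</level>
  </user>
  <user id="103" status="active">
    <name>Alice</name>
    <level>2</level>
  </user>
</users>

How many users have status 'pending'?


Counting users with status='pending':
  Nate (id=101) -> MATCH
Count: 1

ANSWER: 1


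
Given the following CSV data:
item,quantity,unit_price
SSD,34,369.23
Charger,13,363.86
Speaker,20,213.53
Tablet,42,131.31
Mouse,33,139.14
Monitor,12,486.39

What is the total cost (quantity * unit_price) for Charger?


Row: Charger
quantity = 13
unit_price = 363.86
total = 13 * 363.86 = 4730.18

ANSWER: 4730.18


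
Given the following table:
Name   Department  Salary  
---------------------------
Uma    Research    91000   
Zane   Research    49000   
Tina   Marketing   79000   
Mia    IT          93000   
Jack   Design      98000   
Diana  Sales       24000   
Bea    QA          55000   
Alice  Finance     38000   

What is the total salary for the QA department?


QA department members:
  Bea: 55000
Total = 55000 = 55000

ANSWER: 55000


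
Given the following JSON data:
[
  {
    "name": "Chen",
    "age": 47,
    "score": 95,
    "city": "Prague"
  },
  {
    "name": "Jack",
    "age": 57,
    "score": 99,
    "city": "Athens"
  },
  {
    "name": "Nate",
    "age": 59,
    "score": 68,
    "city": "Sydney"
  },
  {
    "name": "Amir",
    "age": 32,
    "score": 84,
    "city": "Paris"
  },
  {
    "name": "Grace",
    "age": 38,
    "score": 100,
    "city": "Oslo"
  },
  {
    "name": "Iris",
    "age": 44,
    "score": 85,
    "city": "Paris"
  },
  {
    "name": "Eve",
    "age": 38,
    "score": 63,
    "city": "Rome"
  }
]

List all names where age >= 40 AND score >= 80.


Checking both conditions:
  Chen (age=47, score=95) -> YES
  Jack (age=57, score=99) -> YES
  Nate (age=59, score=68) -> no
  Amir (age=32, score=84) -> no
  Grace (age=38, score=100) -> no
  Iris (age=44, score=85) -> YES
  Eve (age=38, score=63) -> no


ANSWER: Chen, Jack, Iris


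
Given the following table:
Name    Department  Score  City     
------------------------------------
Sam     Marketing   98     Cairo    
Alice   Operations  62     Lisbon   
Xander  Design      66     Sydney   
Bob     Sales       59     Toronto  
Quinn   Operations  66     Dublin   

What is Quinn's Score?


Row 5: Quinn
Score = 66

ANSWER: 66


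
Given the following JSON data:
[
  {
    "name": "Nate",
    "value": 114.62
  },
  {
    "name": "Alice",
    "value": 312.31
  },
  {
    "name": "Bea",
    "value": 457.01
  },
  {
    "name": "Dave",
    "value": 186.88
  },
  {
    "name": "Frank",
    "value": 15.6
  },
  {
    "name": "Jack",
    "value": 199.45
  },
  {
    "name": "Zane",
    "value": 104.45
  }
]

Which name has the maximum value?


Comparing values:
  Nate: 114.62
  Alice: 312.31
  Bea: 457.01
  Dave: 186.88
  Frank: 15.6
  Jack: 199.45
  Zane: 104.45
Maximum: Bea (457.01)

ANSWER: Bea


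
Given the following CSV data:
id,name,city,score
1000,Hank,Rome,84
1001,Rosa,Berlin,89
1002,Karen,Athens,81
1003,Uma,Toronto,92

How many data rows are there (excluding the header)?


Counting rows (excluding header):
Header: id,name,city,score
Data rows: 4

ANSWER: 4


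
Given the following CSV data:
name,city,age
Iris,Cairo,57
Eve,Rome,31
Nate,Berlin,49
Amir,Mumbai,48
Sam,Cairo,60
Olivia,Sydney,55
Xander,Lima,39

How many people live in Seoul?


Scanning city column for 'Seoul':
Total matches: 0

ANSWER: 0


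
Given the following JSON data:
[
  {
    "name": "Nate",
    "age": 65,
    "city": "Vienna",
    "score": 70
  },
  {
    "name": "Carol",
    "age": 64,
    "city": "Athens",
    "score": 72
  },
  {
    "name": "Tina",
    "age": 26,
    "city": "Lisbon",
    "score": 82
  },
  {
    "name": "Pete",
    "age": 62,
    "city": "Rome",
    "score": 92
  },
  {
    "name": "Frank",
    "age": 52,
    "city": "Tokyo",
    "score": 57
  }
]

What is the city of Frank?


Looking up record where name = Frank
Record index: 4
Field 'city' = Tokyo

ANSWER: Tokyo


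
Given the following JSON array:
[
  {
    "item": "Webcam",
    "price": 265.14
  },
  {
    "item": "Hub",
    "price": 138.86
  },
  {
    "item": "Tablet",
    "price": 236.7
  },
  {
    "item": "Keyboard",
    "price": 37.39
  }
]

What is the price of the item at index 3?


Array index 3 -> Keyboard
price = 37.39

ANSWER: 37.39


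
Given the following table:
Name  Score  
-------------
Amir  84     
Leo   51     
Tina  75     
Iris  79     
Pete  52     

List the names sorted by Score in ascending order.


Sorting by Score (ascending):
  Leo: 51
  Pete: 52
  Tina: 75
  Iris: 79
  Amir: 84


ANSWER: Leo, Pete, Tina, Iris, Amir


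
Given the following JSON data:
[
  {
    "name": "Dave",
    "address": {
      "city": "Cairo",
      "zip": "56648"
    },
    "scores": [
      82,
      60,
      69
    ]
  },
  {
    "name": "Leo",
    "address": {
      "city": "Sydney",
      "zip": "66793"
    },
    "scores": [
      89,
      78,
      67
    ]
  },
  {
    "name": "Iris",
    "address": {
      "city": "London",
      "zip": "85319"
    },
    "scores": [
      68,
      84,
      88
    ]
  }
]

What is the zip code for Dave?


Path: records[0].address.zip
Value: 56648

ANSWER: 56648


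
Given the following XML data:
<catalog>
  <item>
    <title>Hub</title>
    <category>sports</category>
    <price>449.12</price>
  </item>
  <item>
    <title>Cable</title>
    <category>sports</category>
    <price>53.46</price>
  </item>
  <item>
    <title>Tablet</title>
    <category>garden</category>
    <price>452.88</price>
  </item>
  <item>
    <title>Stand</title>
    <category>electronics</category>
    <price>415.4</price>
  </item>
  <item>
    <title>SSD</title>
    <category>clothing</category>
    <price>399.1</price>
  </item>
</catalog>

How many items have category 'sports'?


Scanning <item> elements for <category>sports</category>:
  Item 1: Hub -> MATCH
  Item 2: Cable -> MATCH
Count: 2

ANSWER: 2


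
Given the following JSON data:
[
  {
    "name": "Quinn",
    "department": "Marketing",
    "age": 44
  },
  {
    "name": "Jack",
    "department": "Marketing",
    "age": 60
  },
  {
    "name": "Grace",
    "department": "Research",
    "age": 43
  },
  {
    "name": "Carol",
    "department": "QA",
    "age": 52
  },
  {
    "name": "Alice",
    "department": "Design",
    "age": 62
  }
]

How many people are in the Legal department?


Scanning records for department = Legal
  No matches found
Count: 0

ANSWER: 0


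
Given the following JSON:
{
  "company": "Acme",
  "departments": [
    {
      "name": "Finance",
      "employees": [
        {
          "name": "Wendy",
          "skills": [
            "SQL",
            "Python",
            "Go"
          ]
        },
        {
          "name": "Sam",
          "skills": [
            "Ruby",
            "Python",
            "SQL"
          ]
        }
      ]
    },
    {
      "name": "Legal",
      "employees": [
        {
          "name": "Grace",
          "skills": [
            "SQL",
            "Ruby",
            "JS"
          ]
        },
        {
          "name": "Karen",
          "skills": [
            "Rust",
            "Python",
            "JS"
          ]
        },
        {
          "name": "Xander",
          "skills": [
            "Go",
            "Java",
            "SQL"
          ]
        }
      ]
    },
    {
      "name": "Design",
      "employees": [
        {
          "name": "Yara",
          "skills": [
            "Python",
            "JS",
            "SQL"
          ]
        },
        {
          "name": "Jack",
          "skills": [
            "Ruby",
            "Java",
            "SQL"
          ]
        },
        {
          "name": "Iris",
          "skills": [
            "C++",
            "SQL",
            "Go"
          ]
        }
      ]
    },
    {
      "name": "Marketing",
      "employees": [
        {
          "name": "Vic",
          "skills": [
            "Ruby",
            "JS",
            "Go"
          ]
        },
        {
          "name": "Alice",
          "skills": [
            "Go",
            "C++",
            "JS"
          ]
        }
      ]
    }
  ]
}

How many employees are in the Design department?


Path: departments[2].employees
Count: 3

ANSWER: 3


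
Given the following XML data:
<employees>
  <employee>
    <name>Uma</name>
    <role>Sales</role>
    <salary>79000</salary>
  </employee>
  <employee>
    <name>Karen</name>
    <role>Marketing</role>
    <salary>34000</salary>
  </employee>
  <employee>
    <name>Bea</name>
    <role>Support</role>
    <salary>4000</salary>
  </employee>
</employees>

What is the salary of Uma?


Searching for <employee> with <name>Uma</name>
Found at position 1
<salary>79000</salary>

ANSWER: 79000


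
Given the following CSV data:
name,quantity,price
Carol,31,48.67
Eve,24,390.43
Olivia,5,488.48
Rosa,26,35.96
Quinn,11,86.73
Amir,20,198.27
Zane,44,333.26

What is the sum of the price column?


Values in 'price' column:
  Row 1: 48.67
  Row 2: 390.43
  Row 3: 488.48
  Row 4: 35.96
  Row 5: 86.73
  Row 6: 198.27
  Row 7: 333.26
Sum = 48.67 + 390.43 + 488.48 + 35.96 + 86.73 + 198.27 + 333.26 = 1581.8

ANSWER: 1581.8


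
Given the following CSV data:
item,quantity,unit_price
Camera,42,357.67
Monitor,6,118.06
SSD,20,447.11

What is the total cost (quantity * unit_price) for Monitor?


Row: Monitor
quantity = 6
unit_price = 118.06
total = 6 * 118.06 = 708.36

ANSWER: 708.36
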